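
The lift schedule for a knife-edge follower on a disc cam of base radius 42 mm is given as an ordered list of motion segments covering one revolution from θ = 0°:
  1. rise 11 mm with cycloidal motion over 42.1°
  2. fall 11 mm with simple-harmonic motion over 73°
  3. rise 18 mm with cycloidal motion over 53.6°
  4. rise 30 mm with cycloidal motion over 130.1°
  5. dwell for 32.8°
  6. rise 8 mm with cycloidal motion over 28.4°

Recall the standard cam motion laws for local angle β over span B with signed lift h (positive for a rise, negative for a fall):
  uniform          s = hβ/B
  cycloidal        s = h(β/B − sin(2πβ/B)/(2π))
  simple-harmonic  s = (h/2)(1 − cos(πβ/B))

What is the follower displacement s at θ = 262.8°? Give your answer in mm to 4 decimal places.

seg 1 [0°–42.1°] cycloidal, h=11: full span → s += 11 → s = 11.0000
seg 2 [42.1°–115.1°] simple-harmonic, h=-11: full span → s += -11 → s = 0.0000
seg 3 [115.1°–168.7°] cycloidal, h=18: full span → s += 18 → s = 18.0000
seg 4 [168.7°–298.8°] cycloidal, h=30: θ=262.8° here. β=94.1, B=130.1. 30·(0.7233 − sin(2π·0.7233)/(2π)) = 26.4063 → s = 44.4063

44.4063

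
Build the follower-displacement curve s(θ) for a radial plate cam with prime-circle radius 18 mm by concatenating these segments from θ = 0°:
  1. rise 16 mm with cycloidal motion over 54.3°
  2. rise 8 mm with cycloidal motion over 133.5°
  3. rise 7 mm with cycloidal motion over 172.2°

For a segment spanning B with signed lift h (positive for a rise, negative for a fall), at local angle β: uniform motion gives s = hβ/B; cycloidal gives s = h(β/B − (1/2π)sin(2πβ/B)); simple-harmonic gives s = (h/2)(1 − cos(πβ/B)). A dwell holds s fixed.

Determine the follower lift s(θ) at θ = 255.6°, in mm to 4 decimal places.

seg 1 [0°–54.3°] cycloidal, h=16: full span → s += 16 → s = 16.0000
seg 2 [54.3°–187.8°] cycloidal, h=8: full span → s += 8 → s = 24.0000
seg 3 [187.8°–360°] cycloidal, h=7: θ=255.6° here. β=67.8, B=172.2. 7·(0.3937 − sin(2π·0.3937)/(2π)) = 2.0663 → s = 26.0663

26.0663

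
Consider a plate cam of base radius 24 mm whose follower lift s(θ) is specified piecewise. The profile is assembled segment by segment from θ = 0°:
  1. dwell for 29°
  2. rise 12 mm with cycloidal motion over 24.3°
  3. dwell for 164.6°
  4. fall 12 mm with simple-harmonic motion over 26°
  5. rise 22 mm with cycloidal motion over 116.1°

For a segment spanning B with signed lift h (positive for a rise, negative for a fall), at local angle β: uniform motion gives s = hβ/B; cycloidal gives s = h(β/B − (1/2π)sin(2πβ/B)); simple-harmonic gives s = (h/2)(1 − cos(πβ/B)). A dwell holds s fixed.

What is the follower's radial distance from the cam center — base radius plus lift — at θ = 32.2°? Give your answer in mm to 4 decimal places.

seg 1 [0°–29°] dwell: s stays 0.0000
seg 2 [29°–53.3°] cycloidal, h=12: θ=32.2° here. β=3.2, B=24.3. 12·(0.1317 − sin(2π·0.1317)/(2π)) = 0.1742 → s = 0.1742
radial distance = base radius + s = 24 + 0.1742 = 24.1742

24.1742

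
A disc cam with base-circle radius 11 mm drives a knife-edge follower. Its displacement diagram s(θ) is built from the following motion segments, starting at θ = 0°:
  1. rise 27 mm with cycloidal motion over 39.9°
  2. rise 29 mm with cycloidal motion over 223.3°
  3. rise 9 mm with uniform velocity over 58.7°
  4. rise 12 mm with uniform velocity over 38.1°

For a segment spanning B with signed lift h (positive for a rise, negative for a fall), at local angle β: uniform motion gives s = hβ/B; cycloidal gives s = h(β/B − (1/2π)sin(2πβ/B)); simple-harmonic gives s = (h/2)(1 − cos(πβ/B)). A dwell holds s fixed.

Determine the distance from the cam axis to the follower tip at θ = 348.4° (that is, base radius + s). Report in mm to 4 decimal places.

seg 1 [0°–39.9°] cycloidal, h=27: full span → s += 27 → s = 27.0000
seg 2 [39.9°–263.2°] cycloidal, h=29: full span → s += 29 → s = 56.0000
seg 3 [263.2°–321.9°] uniform, h=9: full span → s += 9 → s = 65.0000
seg 4 [321.9°–360°] uniform, h=12: θ=348.4° here. β=26.5, B=38.1. 12·26.5/38.1 = 8.3465 → s = 73.3465
radial distance = base radius + s = 11 + 73.3465 = 84.3465

84.3465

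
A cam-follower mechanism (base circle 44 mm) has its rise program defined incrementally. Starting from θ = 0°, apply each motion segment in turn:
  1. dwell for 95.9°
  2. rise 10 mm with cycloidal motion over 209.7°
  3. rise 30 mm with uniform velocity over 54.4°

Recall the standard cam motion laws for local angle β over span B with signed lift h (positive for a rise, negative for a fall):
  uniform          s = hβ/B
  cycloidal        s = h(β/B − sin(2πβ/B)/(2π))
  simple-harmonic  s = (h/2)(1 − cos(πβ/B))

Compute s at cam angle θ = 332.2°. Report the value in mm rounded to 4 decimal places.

seg 1 [0°–95.9°] dwell: s stays 0.0000
seg 2 [95.9°–305.6°] cycloidal, h=10: full span → s += 10 → s = 10.0000
seg 3 [305.6°–360°] uniform, h=30: θ=332.2° here. β=26.6, B=54.4. 30·26.6/54.4 = 14.6691 → s = 24.6691

24.6691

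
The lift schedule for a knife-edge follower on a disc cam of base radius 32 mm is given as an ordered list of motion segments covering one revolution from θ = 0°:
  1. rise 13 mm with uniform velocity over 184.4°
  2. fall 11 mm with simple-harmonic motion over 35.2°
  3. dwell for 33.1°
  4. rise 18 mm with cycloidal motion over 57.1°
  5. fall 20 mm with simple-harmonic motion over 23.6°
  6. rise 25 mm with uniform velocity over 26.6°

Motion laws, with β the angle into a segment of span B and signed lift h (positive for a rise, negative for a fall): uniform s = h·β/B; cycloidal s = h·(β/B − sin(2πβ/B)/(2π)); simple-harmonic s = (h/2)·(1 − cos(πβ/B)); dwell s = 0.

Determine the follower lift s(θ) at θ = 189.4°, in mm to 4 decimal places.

seg 1 [0°–184.4°] uniform, h=13: full span → s += 13 → s = 13.0000
seg 2 [184.4°–219.6°] simple-harmonic, h=-11: θ=189.4° here. β=5, B=35.2. -11/2·(1 − cos(π·0.1420)) = -0.5386 → s = 12.4614

12.4614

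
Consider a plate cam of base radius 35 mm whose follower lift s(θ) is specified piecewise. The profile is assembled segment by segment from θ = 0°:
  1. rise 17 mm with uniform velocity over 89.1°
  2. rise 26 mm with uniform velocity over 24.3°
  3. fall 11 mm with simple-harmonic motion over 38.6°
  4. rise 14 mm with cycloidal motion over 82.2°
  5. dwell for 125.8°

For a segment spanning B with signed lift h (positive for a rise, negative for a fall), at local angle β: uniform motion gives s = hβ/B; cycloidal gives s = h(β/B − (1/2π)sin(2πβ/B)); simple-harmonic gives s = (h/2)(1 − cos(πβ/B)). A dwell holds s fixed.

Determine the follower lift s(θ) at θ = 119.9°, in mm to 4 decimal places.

seg 1 [0°–89.1°] uniform, h=17: full span → s += 17 → s = 17.0000
seg 2 [89.1°–113.4°] uniform, h=26: full span → s += 26 → s = 43.0000
seg 3 [113.4°–152°] simple-harmonic, h=-11: θ=119.9° here. β=6.5, B=38.6. -11/2·(1 − cos(π·0.1684)) = -0.7519 → s = 42.2481

42.2481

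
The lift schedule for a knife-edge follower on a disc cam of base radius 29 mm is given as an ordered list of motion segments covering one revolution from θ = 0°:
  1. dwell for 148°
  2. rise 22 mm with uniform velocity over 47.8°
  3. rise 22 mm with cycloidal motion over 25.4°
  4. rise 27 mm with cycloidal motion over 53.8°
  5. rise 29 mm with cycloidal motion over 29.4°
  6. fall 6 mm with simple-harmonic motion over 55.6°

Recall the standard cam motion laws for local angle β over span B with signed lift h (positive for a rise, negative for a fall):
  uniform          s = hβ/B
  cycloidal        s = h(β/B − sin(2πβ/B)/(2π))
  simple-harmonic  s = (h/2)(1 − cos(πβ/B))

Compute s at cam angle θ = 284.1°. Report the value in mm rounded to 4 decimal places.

seg 1 [0°–148°] dwell: s stays 0.0000
seg 2 [148°–195.8°] uniform, h=22: full span → s += 22 → s = 22.0000
seg 3 [195.8°–221.2°] cycloidal, h=22: full span → s += 22 → s = 44.0000
seg 4 [221.2°–275°] cycloidal, h=27: full span → s += 27 → s = 71.0000
seg 5 [275°–304.4°] cycloidal, h=29: θ=284.1° here. β=9.1, B=29.4. 29·(0.3095 − sin(2π·0.3095)/(2π)) = 4.6797 → s = 75.6797

75.6797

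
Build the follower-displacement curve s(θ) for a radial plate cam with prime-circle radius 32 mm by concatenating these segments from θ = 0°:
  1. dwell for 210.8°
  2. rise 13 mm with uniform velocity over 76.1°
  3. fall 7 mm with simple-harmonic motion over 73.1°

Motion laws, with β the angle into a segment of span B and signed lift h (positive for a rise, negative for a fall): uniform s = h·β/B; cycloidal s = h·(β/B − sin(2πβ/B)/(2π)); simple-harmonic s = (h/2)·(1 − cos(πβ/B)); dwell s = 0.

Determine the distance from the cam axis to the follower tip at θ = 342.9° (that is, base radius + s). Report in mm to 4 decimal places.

seg 1 [0°–210.8°] dwell: s stays 0.0000
seg 2 [210.8°–286.9°] uniform, h=13: full span → s += 13 → s = 13.0000
seg 3 [286.9°–360°] simple-harmonic, h=-7: θ=342.9° here. β=56, B=73.1. -7/2·(1 − cos(π·0.7661)) = -6.0966 → s = 6.9034
radial distance = base radius + s = 32 + 6.9034 = 38.9034

38.9034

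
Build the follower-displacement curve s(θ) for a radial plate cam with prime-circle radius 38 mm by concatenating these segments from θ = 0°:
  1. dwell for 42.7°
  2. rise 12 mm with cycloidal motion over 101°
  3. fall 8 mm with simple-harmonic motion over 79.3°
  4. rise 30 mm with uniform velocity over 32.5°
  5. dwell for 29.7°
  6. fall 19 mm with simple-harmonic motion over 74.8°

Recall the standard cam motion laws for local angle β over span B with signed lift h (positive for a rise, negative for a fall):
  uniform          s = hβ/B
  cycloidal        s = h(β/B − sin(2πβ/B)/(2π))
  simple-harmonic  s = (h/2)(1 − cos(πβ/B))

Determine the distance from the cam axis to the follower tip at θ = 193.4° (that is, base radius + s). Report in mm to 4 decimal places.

seg 1 [0°–42.7°] dwell: s stays 0.0000
seg 2 [42.7°–143.7°] cycloidal, h=12: full span → s += 12 → s = 12.0000
seg 3 [143.7°–223°] simple-harmonic, h=-8: θ=193.4° here. β=49.7, B=79.3. -8/2·(1 − cos(π·0.6267)) = -5.5508 → s = 6.4492
radial distance = base radius + s = 38 + 6.4492 = 44.4492

44.4492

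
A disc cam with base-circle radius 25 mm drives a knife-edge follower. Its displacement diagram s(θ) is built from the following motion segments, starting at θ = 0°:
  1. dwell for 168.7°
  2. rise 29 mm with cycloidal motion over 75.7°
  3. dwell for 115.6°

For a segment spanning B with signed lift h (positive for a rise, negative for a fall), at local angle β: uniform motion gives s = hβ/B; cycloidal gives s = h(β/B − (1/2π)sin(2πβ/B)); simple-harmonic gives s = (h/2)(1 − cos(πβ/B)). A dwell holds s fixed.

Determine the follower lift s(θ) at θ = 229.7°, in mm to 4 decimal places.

seg 1 [0°–168.7°] dwell: s stays 0.0000
seg 2 [168.7°–244.4°] cycloidal, h=29: θ=229.7° here. β=61, B=75.7. 29·(0.8058 − sin(2π·0.8058)/(2π)) = 27.7032 → s = 27.7032

27.7032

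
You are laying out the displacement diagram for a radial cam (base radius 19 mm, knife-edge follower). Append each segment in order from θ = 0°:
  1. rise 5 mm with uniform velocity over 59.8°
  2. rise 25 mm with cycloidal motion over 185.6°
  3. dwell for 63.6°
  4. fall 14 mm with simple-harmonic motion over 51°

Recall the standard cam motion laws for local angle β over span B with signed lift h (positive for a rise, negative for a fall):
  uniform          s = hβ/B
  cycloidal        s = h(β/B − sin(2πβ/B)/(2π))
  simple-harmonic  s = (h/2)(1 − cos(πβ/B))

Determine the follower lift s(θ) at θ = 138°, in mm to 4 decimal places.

seg 1 [0°–59.8°] uniform, h=5: full span → s += 5 → s = 5.0000
seg 2 [59.8°–245.4°] cycloidal, h=25: θ=138° here. β=78.2, B=185.6. 25·(0.4213 − sin(2π·0.4213)/(2π)) = 8.6459 → s = 13.6459

13.6459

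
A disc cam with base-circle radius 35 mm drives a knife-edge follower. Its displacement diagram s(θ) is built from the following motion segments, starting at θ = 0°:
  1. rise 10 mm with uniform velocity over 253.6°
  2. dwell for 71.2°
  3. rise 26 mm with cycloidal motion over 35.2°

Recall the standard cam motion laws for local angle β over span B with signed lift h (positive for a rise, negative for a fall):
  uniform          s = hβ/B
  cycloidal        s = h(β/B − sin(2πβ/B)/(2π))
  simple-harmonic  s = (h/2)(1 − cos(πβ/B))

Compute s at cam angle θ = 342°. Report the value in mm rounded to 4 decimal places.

seg 1 [0°–253.6°] uniform, h=10: full span → s += 10 → s = 10.0000
seg 2 [253.6°–324.8°] dwell: s stays 10.0000
seg 3 [324.8°–360°] cycloidal, h=26: θ=342° here. β=17.2, B=35.2. 26·(0.4886 − sin(2π·0.4886)/(2π)) = 12.4093 → s = 22.4093

22.4093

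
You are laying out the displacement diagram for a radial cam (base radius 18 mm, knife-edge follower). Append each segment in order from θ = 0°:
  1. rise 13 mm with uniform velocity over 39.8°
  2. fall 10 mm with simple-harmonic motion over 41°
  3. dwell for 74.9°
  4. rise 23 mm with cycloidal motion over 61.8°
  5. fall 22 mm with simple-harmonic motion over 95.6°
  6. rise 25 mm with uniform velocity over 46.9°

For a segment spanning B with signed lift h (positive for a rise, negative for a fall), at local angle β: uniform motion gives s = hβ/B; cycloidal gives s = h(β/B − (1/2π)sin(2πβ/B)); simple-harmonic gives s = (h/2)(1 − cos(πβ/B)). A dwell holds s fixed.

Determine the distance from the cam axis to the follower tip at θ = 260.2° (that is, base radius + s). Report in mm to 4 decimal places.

seg 1 [0°–39.8°] uniform, h=13: full span → s += 13 → s = 13.0000
seg 2 [39.8°–80.8°] simple-harmonic, h=-10: full span → s += -10 → s = 3.0000
seg 3 [80.8°–155.7°] dwell: s stays 3.0000
seg 4 [155.7°–217.5°] cycloidal, h=23: full span → s += 23 → s = 26.0000
seg 5 [217.5°–313.1°] simple-harmonic, h=-22: θ=260.2° here. β=42.7, B=95.6. -22/2·(1 − cos(π·0.4467)) = -9.1651 → s = 16.8349
radial distance = base radius + s = 18 + 16.8349 = 34.8349

34.8349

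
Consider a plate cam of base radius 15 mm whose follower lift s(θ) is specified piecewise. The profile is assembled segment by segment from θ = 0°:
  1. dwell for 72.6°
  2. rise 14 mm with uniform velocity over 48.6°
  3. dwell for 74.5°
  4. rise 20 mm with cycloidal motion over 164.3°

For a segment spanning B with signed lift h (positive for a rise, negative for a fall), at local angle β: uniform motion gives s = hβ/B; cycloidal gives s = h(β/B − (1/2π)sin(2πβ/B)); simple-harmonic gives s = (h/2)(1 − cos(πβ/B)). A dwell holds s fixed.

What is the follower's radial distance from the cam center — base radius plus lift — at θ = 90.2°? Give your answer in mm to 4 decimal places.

seg 1 [0°–72.6°] dwell: s stays 0.0000
seg 2 [72.6°–121.2°] uniform, h=14: θ=90.2° here. β=17.6, B=48.6. 14·17.6/48.6 = 5.0700 → s = 5.0700
radial distance = base radius + s = 15 + 5.0700 = 20.0700

20.0700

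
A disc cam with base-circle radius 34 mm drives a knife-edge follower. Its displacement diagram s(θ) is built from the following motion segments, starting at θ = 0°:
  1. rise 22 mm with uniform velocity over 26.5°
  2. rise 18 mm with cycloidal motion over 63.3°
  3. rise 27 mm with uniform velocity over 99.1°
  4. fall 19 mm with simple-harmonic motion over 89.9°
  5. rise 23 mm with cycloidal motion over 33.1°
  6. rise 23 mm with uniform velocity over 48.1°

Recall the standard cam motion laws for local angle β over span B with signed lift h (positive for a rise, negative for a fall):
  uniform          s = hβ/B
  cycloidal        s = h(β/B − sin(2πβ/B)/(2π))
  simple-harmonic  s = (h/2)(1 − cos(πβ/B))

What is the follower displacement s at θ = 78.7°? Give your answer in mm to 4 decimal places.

seg 1 [0°–26.5°] uniform, h=22: full span → s += 22 → s = 22.0000
seg 2 [26.5°–89.8°] cycloidal, h=18: θ=78.7° here. β=52.2, B=63.3. 18·(0.8246 − sin(2π·0.8246)/(2π)) = 17.3990 → s = 39.3990

39.3990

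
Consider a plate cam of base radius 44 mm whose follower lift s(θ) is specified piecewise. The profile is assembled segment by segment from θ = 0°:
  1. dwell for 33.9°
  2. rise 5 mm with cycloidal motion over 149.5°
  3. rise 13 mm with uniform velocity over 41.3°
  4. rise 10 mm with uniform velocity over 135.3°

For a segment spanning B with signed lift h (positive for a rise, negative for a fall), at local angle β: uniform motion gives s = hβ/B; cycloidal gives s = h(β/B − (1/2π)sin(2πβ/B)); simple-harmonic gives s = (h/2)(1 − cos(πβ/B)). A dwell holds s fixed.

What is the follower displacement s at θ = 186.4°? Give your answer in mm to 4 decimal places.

seg 1 [0°–33.9°] dwell: s stays 0.0000
seg 2 [33.9°–183.4°] cycloidal, h=5: full span → s += 5 → s = 5.0000
seg 3 [183.4°–224.7°] uniform, h=13: θ=186.4° here. β=3, B=41.3. 13·3/41.3 = 0.9443 → s = 5.9443

5.9443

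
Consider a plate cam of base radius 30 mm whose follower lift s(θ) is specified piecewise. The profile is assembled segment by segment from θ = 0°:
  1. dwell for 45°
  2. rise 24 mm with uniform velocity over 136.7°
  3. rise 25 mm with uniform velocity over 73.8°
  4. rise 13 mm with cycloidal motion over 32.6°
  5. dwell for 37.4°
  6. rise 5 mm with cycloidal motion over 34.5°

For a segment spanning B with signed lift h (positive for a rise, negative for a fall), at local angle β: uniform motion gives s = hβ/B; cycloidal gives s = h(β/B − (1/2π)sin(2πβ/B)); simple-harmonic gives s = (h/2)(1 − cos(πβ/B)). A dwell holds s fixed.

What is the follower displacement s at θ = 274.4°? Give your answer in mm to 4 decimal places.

seg 1 [0°–45°] dwell: s stays 0.0000
seg 2 [45°–181.7°] uniform, h=24: full span → s += 24 → s = 24.0000
seg 3 [181.7°–255.5°] uniform, h=25: full span → s += 25 → s = 49.0000
seg 4 [255.5°–288.1°] cycloidal, h=13: θ=274.4° here. β=18.9, B=32.6. 13·(0.5798 − sin(2π·0.5798)/(2π)) = 8.5308 → s = 57.5308

57.5308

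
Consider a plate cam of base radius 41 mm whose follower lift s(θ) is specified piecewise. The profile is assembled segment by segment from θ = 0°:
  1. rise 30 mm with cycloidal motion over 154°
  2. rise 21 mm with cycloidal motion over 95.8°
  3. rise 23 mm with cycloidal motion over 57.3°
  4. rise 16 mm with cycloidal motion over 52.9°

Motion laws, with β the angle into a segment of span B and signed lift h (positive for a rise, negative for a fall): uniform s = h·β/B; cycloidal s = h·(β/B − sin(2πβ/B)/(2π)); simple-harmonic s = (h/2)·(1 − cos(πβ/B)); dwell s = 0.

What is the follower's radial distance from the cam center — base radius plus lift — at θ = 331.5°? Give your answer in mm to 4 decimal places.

seg 1 [0°–154°] cycloidal, h=30: full span → s += 30 → s = 30.0000
seg 2 [154°–249.8°] cycloidal, h=21: full span → s += 21 → s = 51.0000
seg 3 [249.8°–307.1°] cycloidal, h=23: full span → s += 23 → s = 74.0000
seg 4 [307.1°–360°] cycloidal, h=16: θ=331.5° here. β=24.4, B=52.9. 16·(0.4612 − sin(2π·0.4612)/(2π)) = 6.7660 → s = 80.7660
radial distance = base radius + s = 41 + 80.7660 = 121.7660

121.7660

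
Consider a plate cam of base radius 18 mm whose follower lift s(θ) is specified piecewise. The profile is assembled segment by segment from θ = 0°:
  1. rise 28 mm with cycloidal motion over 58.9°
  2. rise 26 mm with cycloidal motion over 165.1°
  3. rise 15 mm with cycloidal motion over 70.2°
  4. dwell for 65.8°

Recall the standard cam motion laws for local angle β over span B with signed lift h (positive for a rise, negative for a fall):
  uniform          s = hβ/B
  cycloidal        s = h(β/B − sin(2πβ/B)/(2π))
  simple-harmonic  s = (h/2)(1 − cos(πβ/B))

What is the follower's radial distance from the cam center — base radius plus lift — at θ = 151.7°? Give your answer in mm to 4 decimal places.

seg 1 [0°–58.9°] cycloidal, h=28: full span → s += 28 → s = 28.0000
seg 2 [58.9°–224°] cycloidal, h=26: θ=151.7° here. β=92.8, B=165.1. 26·(0.5621 − sin(2π·0.5621)/(2π)) = 16.1877 → s = 44.1877
radial distance = base radius + s = 18 + 44.1877 = 62.1877

62.1877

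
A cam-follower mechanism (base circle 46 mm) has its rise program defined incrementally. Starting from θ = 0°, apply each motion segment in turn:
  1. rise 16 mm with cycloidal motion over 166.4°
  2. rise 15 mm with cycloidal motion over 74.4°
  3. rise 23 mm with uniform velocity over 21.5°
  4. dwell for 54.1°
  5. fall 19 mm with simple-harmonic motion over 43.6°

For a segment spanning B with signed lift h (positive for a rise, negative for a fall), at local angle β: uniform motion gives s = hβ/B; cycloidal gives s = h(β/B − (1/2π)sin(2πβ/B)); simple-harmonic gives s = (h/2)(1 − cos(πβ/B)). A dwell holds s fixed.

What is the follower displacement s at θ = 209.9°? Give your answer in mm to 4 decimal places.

seg 1 [0°–166.4°] cycloidal, h=16: full span → s += 16 → s = 16.0000
seg 2 [166.4°–240.8°] cycloidal, h=15: θ=209.9° here. β=43.5, B=74.4. 15·(0.5847 − sin(2π·0.5847)/(2π)) = 9.9812 → s = 25.9812

25.9812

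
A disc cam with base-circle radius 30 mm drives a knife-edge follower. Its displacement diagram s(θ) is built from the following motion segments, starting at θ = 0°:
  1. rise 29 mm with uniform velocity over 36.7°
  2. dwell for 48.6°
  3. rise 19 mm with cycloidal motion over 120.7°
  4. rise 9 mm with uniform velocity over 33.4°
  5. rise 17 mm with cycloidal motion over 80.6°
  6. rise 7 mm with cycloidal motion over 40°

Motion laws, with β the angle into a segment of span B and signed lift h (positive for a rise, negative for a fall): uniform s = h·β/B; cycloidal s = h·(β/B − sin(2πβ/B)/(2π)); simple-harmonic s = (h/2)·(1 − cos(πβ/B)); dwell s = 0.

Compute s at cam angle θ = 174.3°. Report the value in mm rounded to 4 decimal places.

seg 1 [0°–36.7°] uniform, h=29: full span → s += 29 → s = 29.0000
seg 2 [36.7°–85.3°] dwell: s stays 29.0000
seg 3 [85.3°–206°] cycloidal, h=19: θ=174.3° here. β=89, B=120.7. 19·(0.7374 − sin(2π·0.7374)/(2π)) = 17.0244 → s = 46.0244

46.0244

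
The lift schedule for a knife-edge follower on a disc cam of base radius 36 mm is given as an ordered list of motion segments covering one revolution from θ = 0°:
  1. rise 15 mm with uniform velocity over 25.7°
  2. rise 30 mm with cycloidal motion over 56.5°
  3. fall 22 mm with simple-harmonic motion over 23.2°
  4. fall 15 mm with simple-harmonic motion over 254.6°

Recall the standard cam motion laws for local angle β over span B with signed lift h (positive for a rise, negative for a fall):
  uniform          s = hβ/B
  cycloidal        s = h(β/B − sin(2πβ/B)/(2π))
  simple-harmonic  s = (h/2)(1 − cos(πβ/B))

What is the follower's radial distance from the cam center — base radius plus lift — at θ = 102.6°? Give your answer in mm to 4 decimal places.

seg 1 [0°–25.7°] uniform, h=15: full span → s += 15 → s = 15.0000
seg 2 [25.7°–82.2°] cycloidal, h=30: full span → s += 30 → s = 45.0000
seg 3 [82.2°–105.4°] simple-harmonic, h=-22: θ=102.6° here. β=20.4, B=23.2. -22/2·(1 − cos(π·0.8793)) = -21.2187 → s = 23.7813
radial distance = base radius + s = 36 + 23.7813 = 59.7813

59.7813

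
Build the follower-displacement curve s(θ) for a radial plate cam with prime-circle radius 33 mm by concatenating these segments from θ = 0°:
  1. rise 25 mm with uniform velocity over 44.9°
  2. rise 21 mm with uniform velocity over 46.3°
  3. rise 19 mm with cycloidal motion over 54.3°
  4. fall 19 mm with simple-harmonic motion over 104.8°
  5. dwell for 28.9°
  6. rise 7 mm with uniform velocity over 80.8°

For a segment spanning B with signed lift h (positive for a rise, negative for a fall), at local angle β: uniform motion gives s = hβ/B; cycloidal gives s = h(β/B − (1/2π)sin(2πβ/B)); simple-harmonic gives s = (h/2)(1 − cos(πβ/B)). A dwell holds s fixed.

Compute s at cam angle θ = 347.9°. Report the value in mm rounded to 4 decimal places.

seg 1 [0°–44.9°] uniform, h=25: full span → s += 25 → s = 25.0000
seg 2 [44.9°–91.2°] uniform, h=21: full span → s += 21 → s = 46.0000
seg 3 [91.2°–145.5°] cycloidal, h=19: full span → s += 19 → s = 65.0000
seg 4 [145.5°–250.3°] simple-harmonic, h=-19: full span → s += -19 → s = 46.0000
seg 5 [250.3°–279.2°] dwell: s stays 46.0000
seg 6 [279.2°–360°] uniform, h=7: θ=347.9° here. β=68.7, B=80.8. 7·68.7/80.8 = 5.9517 → s = 51.9517

51.9517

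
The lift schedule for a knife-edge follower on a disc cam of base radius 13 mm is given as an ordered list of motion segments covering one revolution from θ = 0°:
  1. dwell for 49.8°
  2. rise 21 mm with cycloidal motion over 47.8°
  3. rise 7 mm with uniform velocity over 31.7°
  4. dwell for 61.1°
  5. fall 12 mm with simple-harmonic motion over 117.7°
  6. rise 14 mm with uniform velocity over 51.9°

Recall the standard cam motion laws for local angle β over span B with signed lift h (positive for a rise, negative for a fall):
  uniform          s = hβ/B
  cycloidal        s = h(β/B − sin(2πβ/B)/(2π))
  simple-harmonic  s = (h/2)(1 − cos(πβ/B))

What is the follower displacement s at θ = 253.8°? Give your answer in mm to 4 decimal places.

seg 1 [0°–49.8°] dwell: s stays 0.0000
seg 2 [49.8°–97.6°] cycloidal, h=21: full span → s += 21 → s = 21.0000
seg 3 [97.6°–129.3°] uniform, h=7: full span → s += 7 → s = 28.0000
seg 4 [129.3°–190.4°] dwell: s stays 28.0000
seg 5 [190.4°–308.1°] simple-harmonic, h=-12: θ=253.8° here. β=63.4, B=117.7. -12/2·(1 − cos(π·0.5387)) = -6.7269 → s = 21.2731

21.2731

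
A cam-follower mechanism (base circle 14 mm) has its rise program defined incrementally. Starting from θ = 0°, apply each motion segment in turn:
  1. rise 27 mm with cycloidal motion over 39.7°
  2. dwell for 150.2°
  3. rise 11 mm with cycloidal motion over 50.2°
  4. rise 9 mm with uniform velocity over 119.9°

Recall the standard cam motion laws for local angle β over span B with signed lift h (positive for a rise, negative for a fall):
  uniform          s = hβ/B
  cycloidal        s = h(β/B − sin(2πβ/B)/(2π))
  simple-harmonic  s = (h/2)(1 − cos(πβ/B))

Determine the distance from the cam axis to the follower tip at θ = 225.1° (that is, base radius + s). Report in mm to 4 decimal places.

seg 1 [0°–39.7°] cycloidal, h=27: full span → s += 27 → s = 27.0000
seg 2 [39.7°–189.9°] dwell: s stays 27.0000
seg 3 [189.9°–240.1°] cycloidal, h=11: θ=225.1° here. β=35.2, B=50.2. 11·(0.7012 − sin(2π·0.7012)/(2π)) = 9.3822 → s = 36.3822
radial distance = base radius + s = 14 + 36.3822 = 50.3822

50.3822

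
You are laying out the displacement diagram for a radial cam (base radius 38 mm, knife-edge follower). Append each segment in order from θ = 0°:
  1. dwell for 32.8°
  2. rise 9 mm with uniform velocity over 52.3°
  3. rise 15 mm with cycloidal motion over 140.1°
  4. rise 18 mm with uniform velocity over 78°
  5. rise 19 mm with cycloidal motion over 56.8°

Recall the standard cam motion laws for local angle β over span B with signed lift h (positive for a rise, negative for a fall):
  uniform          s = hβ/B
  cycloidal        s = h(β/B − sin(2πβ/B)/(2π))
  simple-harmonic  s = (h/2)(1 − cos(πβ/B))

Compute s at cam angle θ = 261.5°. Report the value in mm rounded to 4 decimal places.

seg 1 [0°–32.8°] dwell: s stays 0.0000
seg 2 [32.8°–85.1°] uniform, h=9: full span → s += 9 → s = 9.0000
seg 3 [85.1°–225.2°] cycloidal, h=15: full span → s += 15 → s = 24.0000
seg 4 [225.2°–303.2°] uniform, h=18: θ=261.5° here. β=36.3, B=78. 18·36.3/78 = 8.3769 → s = 32.3769

32.3769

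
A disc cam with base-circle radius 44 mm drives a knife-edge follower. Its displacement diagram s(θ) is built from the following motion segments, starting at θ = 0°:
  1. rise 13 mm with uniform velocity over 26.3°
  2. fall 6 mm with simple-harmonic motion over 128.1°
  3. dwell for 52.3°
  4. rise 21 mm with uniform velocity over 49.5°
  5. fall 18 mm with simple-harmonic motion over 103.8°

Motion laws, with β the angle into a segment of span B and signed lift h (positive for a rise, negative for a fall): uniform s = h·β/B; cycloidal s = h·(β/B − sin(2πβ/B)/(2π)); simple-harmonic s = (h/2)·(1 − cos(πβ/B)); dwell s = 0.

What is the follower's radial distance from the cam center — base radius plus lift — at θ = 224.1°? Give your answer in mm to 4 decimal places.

seg 1 [0°–26.3°] uniform, h=13: full span → s += 13 → s = 13.0000
seg 2 [26.3°–154.4°] simple-harmonic, h=-6: full span → s += -6 → s = 7.0000
seg 3 [154.4°–206.7°] dwell: s stays 7.0000
seg 4 [206.7°–256.2°] uniform, h=21: θ=224.1° here. β=17.4, B=49.5. 21·17.4/49.5 = 7.3818 → s = 14.3818
radial distance = base radius + s = 44 + 14.3818 = 58.3818

58.3818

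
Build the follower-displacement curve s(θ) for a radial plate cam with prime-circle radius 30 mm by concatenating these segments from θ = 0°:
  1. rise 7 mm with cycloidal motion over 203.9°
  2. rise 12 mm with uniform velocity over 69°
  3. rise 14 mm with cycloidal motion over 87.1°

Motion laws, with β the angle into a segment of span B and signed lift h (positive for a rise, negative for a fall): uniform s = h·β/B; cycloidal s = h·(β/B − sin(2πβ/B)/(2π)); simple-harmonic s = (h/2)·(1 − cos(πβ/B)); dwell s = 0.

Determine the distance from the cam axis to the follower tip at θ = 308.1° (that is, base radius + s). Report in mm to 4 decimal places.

seg 1 [0°–203.9°] cycloidal, h=7: full span → s += 7 → s = 7.0000
seg 2 [203.9°–272.9°] uniform, h=12: full span → s += 12 → s = 19.0000
seg 3 [272.9°–360°] cycloidal, h=14: θ=308.1° here. β=35.2, B=87.1. 14·(0.4041 − sin(2π·0.4041)/(2π)) = 4.3954 → s = 23.3954
radial distance = base radius + s = 30 + 23.3954 = 53.3954

53.3954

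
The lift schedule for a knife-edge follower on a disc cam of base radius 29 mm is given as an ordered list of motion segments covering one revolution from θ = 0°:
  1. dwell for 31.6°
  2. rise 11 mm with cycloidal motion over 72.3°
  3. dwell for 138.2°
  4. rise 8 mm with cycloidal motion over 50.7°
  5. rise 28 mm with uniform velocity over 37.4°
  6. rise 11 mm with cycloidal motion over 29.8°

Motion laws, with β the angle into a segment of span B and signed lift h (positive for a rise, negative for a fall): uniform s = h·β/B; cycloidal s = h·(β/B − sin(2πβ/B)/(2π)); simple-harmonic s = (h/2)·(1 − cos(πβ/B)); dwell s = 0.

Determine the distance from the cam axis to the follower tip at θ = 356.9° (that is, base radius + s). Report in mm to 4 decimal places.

seg 1 [0°–31.6°] dwell: s stays 0.0000
seg 2 [31.6°–103.9°] cycloidal, h=11: full span → s += 11 → s = 11.0000
seg 3 [103.9°–242.1°] dwell: s stays 11.0000
seg 4 [242.1°–292.8°] cycloidal, h=8: full span → s += 8 → s = 19.0000
seg 5 [292.8°–330.2°] uniform, h=28: full span → s += 28 → s = 47.0000
seg 6 [330.2°–360°] cycloidal, h=11: θ=356.9° here. β=26.7, B=29.8. 11·(0.8960 − sin(2π·0.8960)/(2π)) = 10.9202 → s = 57.9202
radial distance = base radius + s = 29 + 57.9202 = 86.9202

86.9202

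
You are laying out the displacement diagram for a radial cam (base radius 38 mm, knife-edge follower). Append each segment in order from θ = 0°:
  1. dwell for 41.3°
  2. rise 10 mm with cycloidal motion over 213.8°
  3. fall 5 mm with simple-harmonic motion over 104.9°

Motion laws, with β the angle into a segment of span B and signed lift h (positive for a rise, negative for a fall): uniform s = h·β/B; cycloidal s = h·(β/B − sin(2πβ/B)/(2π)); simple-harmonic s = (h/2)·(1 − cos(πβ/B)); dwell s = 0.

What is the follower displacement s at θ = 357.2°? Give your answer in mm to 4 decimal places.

seg 1 [0°–41.3°] dwell: s stays 0.0000
seg 2 [41.3°–255.1°] cycloidal, h=10: full span → s += 10 → s = 10.0000
seg 3 [255.1°–360°] simple-harmonic, h=-5: θ=357.2° here. β=102.1, B=104.9. -5/2·(1 − cos(π·0.9733)) = -4.9912 → s = 5.0088

5.0088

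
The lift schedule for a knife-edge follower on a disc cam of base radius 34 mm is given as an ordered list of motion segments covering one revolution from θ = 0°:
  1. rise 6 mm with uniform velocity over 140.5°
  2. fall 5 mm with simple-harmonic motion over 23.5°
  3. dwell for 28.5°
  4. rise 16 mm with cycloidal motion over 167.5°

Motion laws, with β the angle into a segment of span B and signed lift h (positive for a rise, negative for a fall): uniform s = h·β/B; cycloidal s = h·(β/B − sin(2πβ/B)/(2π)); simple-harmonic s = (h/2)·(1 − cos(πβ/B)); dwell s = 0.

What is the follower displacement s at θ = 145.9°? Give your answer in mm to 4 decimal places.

seg 1 [0°–140.5°] uniform, h=6: full span → s += 6 → s = 6.0000
seg 2 [140.5°–164°] simple-harmonic, h=-5: θ=145.9° here. β=5.4, B=23.5. -5/2·(1 − cos(π·0.2298)) = -0.6236 → s = 5.3764

5.3764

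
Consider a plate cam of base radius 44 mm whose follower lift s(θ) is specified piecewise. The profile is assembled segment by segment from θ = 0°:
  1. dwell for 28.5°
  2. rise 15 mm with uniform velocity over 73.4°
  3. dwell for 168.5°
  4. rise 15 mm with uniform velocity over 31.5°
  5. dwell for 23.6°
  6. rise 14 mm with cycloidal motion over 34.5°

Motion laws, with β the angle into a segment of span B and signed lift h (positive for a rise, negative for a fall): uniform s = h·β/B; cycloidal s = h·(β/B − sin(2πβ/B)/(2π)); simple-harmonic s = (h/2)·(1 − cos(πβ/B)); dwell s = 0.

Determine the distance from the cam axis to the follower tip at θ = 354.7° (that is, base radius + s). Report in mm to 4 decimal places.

seg 1 [0°–28.5°] dwell: s stays 0.0000
seg 2 [28.5°–101.9°] uniform, h=15: full span → s += 15 → s = 15.0000
seg 3 [101.9°–270.4°] dwell: s stays 15.0000
seg 4 [270.4°–301.9°] uniform, h=15: full span → s += 15 → s = 30.0000
seg 5 [301.9°–325.5°] dwell: s stays 30.0000
seg 6 [325.5°–360°] cycloidal, h=14: θ=354.7° here. β=29.2, B=34.5. 14·(0.8464 − sin(2π·0.8464)/(2π)) = 13.6812 → s = 43.6812
radial distance = base radius + s = 44 + 43.6812 = 87.6812

87.6812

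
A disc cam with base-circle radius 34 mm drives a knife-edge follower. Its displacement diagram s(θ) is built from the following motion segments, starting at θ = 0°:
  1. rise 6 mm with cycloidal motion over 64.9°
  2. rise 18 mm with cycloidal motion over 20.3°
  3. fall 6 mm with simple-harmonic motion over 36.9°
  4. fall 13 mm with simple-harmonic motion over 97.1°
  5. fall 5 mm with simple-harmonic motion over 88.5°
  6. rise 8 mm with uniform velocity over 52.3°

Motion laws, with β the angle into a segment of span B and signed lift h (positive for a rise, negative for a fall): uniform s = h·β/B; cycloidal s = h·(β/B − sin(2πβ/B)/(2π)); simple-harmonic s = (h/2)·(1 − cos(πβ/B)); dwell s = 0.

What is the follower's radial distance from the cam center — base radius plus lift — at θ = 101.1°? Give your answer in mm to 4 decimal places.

seg 1 [0°–64.9°] cycloidal, h=6: full span → s += 6 → s = 6.0000
seg 2 [64.9°–85.2°] cycloidal, h=18: full span → s += 18 → s = 24.0000
seg 3 [85.2°–122.1°] simple-harmonic, h=-6: θ=101.1° here. β=15.9, B=36.9. -6/2·(1 − cos(π·0.4309)) = -2.3538 → s = 21.6462
radial distance = base radius + s = 34 + 21.6462 = 55.6462

55.6462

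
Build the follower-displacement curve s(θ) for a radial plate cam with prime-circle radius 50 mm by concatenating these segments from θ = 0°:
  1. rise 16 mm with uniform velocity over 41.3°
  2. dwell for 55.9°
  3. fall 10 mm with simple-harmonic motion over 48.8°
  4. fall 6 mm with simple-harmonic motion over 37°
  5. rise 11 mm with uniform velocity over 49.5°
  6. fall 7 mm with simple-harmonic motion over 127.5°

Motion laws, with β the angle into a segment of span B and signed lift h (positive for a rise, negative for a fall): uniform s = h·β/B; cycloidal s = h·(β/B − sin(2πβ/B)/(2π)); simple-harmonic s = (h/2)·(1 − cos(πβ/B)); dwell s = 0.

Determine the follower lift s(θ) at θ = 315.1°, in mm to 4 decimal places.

seg 1 [0°–41.3°] uniform, h=16: full span → s += 16 → s = 16.0000
seg 2 [41.3°–97.2°] dwell: s stays 16.0000
seg 3 [97.2°–146°] simple-harmonic, h=-10: full span → s += -10 → s = 6.0000
seg 4 [146°–183°] simple-harmonic, h=-6: full span → s += -6 → s = 0.0000
seg 5 [183°–232.5°] uniform, h=11: full span → s += 11 → s = 11.0000
seg 6 [232.5°–360°] simple-harmonic, h=-7: θ=315.1° here. β=82.6, B=127.5. -7/2·(1 − cos(π·0.6478)) = -5.0678 → s = 5.9322

5.9322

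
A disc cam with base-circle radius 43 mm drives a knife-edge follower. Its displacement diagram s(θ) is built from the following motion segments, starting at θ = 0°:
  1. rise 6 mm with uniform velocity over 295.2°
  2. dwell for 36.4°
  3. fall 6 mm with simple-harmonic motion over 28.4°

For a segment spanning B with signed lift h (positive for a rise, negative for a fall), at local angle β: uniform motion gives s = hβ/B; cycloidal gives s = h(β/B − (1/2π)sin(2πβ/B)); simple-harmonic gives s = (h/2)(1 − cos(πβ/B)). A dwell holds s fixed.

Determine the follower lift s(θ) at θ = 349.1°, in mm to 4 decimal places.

seg 1 [0°–295.2°] uniform, h=6: full span → s += 6 → s = 6.0000
seg 2 [295.2°–331.6°] dwell: s stays 6.0000
seg 3 [331.6°–360°] simple-harmonic, h=-6: θ=349.1° here. β=17.5, B=28.4. -6/2·(1 − cos(π·0.6162)) = -4.0710 → s = 1.9290

1.9290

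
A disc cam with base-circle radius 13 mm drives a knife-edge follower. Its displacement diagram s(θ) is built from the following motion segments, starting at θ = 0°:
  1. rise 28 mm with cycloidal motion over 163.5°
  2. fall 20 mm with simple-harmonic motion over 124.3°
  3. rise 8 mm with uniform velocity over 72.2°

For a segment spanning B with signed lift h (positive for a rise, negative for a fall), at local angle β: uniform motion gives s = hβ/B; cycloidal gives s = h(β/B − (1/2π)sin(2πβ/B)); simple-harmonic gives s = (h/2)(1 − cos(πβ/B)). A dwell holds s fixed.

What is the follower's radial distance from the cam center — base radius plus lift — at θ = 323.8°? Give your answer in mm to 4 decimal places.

seg 1 [0°–163.5°] cycloidal, h=28: full span → s += 28 → s = 28.0000
seg 2 [163.5°–287.8°] simple-harmonic, h=-20: full span → s += -20 → s = 8.0000
seg 3 [287.8°–360°] uniform, h=8: θ=323.8° here. β=36, B=72.2. 8·36/72.2 = 3.9889 → s = 11.9889
radial distance = base radius + s = 13 + 11.9889 = 24.9889

24.9889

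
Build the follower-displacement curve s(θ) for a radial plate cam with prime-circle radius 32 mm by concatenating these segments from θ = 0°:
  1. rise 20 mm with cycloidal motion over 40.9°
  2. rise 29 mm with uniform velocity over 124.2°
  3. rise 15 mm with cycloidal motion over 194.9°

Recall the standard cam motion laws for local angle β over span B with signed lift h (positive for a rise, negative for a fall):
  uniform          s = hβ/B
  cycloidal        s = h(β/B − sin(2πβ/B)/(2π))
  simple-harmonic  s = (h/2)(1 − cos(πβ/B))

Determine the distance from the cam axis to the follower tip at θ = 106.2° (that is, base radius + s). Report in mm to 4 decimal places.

seg 1 [0°–40.9°] cycloidal, h=20: full span → s += 20 → s = 20.0000
seg 2 [40.9°–165.1°] uniform, h=29: θ=106.2° here. β=65.3, B=124.2. 29·65.3/124.2 = 15.2472 → s = 35.2472
radial distance = base radius + s = 32 + 35.2472 = 67.2472

67.2472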